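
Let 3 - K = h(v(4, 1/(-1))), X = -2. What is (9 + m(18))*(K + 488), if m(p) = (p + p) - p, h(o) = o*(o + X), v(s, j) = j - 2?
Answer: 12852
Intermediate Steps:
v(s, j) = -2 + j
h(o) = o*(-2 + o) (h(o) = o*(o - 2) = o*(-2 + o))
m(p) = p (m(p) = 2*p - p = p)
K = -12 (K = 3 - (-2 + 1/(-1))*(-2 + (-2 + 1/(-1))) = 3 - (-2 - 1)*(-2 + (-2 - 1)) = 3 - (-3)*(-2 - 3) = 3 - (-3)*(-5) = 3 - 1*15 = 3 - 15 = -12)
(9 + m(18))*(K + 488) = (9 + 18)*(-12 + 488) = 27*476 = 12852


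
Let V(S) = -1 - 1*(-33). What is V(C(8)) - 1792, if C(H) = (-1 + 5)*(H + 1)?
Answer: -1760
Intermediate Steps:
C(H) = 4 + 4*H (C(H) = 4*(1 + H) = 4 + 4*H)
V(S) = 32 (V(S) = -1 + 33 = 32)
V(C(8)) - 1792 = 32 - 1792 = -1760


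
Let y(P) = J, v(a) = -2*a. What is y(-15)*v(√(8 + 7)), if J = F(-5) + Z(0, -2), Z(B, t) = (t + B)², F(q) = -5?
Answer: 2*√15 ≈ 7.7460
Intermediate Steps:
Z(B, t) = (B + t)²
J = -1 (J = -5 + (0 - 2)² = -5 + (-2)² = -5 + 4 = -1)
y(P) = -1
y(-15)*v(√(8 + 7)) = -(-2)*√(8 + 7) = -(-2)*√15 = 2*√15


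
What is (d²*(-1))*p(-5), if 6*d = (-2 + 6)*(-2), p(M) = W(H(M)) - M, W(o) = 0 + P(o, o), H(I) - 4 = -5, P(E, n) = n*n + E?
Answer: -80/9 ≈ -8.8889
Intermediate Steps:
P(E, n) = E + n² (P(E, n) = n² + E = E + n²)
H(I) = -1 (H(I) = 4 - 5 = -1)
W(o) = o + o² (W(o) = 0 + (o + o²) = o + o²)
p(M) = -M (p(M) = -(1 - 1) - M = -1*0 - M = 0 - M = -M)
d = -4/3 (d = ((-2 + 6)*(-2))/6 = (4*(-2))/6 = (⅙)*(-8) = -4/3 ≈ -1.3333)
(d²*(-1))*p(-5) = ((-4/3)²*(-1))*(-1*(-5)) = ((16/9)*(-1))*5 = -16/9*5 = -80/9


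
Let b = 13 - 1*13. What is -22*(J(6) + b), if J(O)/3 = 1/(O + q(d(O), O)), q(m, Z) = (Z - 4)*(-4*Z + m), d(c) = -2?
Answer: 33/23 ≈ 1.4348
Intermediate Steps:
b = 0 (b = 13 - 13 = 0)
q(m, Z) = (-4 + Z)*(m - 4*Z)
J(O) = 3/(8 - 4*O**2 + 15*O) (J(O) = 3/(O + (-4*(-2) - 4*O**2 + 16*O + O*(-2))) = 3/(O + (8 - 4*O**2 + 16*O - 2*O)) = 3/(O + (8 - 4*O**2 + 14*O)) = 3/(8 - 4*O**2 + 15*O))
-22*(J(6) + b) = -22*(3/(8 - 4*6**2 + 15*6) + 0) = -22*(3/(8 - 4*36 + 90) + 0) = -22*(3/(8 - 144 + 90) + 0) = -22*(3/(-46) + 0) = -22*(3*(-1/46) + 0) = -22*(-3/46 + 0) = -22*(-3/46) = 33/23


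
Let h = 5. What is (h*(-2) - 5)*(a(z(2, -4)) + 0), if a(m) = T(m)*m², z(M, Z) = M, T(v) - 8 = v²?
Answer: -720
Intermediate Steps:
T(v) = 8 + v²
a(m) = m²*(8 + m²) (a(m) = (8 + m²)*m² = m²*(8 + m²))
(h*(-2) - 5)*(a(z(2, -4)) + 0) = (5*(-2) - 5)*(2²*(8 + 2²) + 0) = (-10 - 5)*(4*(8 + 4) + 0) = -15*(4*12 + 0) = -15*(48 + 0) = -15*48 = -720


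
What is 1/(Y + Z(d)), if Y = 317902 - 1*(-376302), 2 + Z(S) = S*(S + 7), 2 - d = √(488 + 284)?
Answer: 173748/120753446663 + 11*√193/241506893326 ≈ 1.4395e-6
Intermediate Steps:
d = 2 - 2*√193 (d = 2 - √(488 + 284) = 2 - √772 = 2 - 2*√193 ≈ -25.785)
Z(S) = -2 + S*(7 + S) (Z(S) = -2 + S*(S + 7) = -2 + S*(7 + S))
Y = 694204 (Y = 317902 + 376302 = 694204)
1/(Y + Z(d)) = 1/(694204 + (-2 + (2 - 2*√193)² + 7*(2 - 2*√193))) = 1/(694204 + (-2 + (2 - 2*√193)² + (14 - 14*√193))) = 1/(694204 + (12 + (2 - 2*√193)² - 14*√193)) = 1/(694216 + (2 - 2*√193)² - 14*√193)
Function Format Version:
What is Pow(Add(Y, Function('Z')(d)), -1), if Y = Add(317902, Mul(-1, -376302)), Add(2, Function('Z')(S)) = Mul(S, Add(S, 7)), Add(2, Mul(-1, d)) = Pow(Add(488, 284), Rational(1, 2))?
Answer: Add(Rational(173748, 120753446663), Mul(Rational(11, 241506893326), Pow(193, Rational(1, 2)))) ≈ 1.4395e-6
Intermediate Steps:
d = Add(2, Mul(-2, Pow(193, Rational(1, 2)))) (d = Add(2, Mul(-1, Pow(Add(488, 284), Rational(1, 2)))) = Add(2, Mul(-1, Pow(772, Rational(1, 2)))) = Add(2, Mul(-1, Mul(2, Pow(193, Rational(1, 2))))) = Add(2, Mul(-2, Pow(193, Rational(1, 2)))) ≈ -25.785)
Function('Z')(S) = Add(-2, Mul(S, Add(7, S))) (Function('Z')(S) = Add(-2, Mul(S, Add(S, 7))) = Add(-2, Mul(S, Add(7, S))))
Y = 694204 (Y = Add(317902, 376302) = 694204)
Pow(Add(Y, Function('Z')(d)), -1) = Pow(Add(694204, Add(-2, Pow(Add(2, Mul(-2, Pow(193, Rational(1, 2)))), 2), Mul(7, Add(2, Mul(-2, Pow(193, Rational(1, 2))))))), -1) = Pow(Add(694204, Add(-2, Pow(Add(2, Mul(-2, Pow(193, Rational(1, 2)))), 2), Add(14, Mul(-14, Pow(193, Rational(1, 2)))))), -1) = Pow(Add(694204, Add(12, Pow(Add(2, Mul(-2, Pow(193, Rational(1, 2)))), 2), Mul(-14, Pow(193, Rational(1, 2))))), -1) = Pow(Add(694216, Pow(Add(2, Mul(-2, Pow(193, Rational(1, 2)))), 2), Mul(-14, Pow(193, Rational(1, 2)))), -1)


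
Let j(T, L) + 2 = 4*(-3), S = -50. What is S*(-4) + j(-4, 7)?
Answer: 186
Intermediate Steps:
j(T, L) = -14 (j(T, L) = -2 + 4*(-3) = -2 - 12 = -14)
S*(-4) + j(-4, 7) = -50*(-4) - 14 = 200 - 14 = 186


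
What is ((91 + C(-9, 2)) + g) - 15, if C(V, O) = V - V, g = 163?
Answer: 239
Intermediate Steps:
C(V, O) = 0
((91 + C(-9, 2)) + g) - 15 = ((91 + 0) + 163) - 15 = (91 + 163) - 15 = 254 - 15 = 239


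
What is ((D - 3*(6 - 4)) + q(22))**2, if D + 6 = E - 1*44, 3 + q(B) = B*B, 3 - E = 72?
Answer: 126736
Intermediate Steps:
E = -69 (E = 3 - 1*72 = 3 - 72 = -69)
q(B) = -3 + B**2 (q(B) = -3 + B*B = -3 + B**2)
D = -119 (D = -6 + (-69 - 1*44) = -6 + (-69 - 44) = -6 - 113 = -119)
((D - 3*(6 - 4)) + q(22))**2 = ((-119 - 3*(6 - 4)) + (-3 + 22**2))**2 = ((-119 - 3*2) + (-3 + 484))**2 = ((-119 - 6) + 481)**2 = (-125 + 481)**2 = 356**2 = 126736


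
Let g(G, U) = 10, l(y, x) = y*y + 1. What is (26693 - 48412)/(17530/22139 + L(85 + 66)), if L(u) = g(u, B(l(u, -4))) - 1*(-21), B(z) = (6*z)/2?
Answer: -480836941/703839 ≈ -683.16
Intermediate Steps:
l(y, x) = 1 + y² (l(y, x) = y² + 1 = 1 + y²)
B(z) = 3*z (B(z) = (6*z)*(½) = 3*z)
L(u) = 31 (L(u) = 10 - 1*(-21) = 10 + 21 = 31)
(26693 - 48412)/(17530/22139 + L(85 + 66)) = (26693 - 48412)/(17530/22139 + 31) = -21719/(17530*(1/22139) + 31) = -21719/(17530/22139 + 31) = -21719/703839/22139 = -21719*22139/703839 = -480836941/703839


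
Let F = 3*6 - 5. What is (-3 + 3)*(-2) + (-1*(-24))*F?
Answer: 312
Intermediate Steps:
F = 13 (F = 18 - 5 = 13)
(-3 + 3)*(-2) + (-1*(-24))*F = (-3 + 3)*(-2) - 1*(-24)*13 = 0*(-2) + 24*13 = 0 + 312 = 312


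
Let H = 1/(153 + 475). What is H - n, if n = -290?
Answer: 182121/628 ≈ 290.00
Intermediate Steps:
H = 1/628 ≈ 0.0015924
H - n = 1/628 - 1*(-290) = 1/628 + 290 = 182121/628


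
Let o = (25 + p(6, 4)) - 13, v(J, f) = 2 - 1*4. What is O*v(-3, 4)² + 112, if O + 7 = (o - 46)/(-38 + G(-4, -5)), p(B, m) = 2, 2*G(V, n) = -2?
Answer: 3404/39 ≈ 87.282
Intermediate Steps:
v(J, f) = -2 (v(J, f) = 2 - 4 = -2)
G(V, n) = -1 (G(V, n) = (½)*(-2) = -1)
o = 14 (o = (25 + 2) - 13 = 27 - 13 = 14)
O = -241/39 (O = -7 + (14 - 46)/(-38 - 1) = -7 - 32/(-39) = -7 - 32*(-1/39) = -7 + 32/39 = -241/39 ≈ -6.1795)
O*v(-3, 4)² + 112 = -241/39*(-2)² + 112 = -241/39*4 + 112 = -964/39 + 112 = 3404/39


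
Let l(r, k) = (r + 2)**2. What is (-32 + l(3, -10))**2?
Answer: 49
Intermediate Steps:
l(r, k) = (2 + r)**2
(-32 + l(3, -10))**2 = (-32 + (2 + 3)**2)**2 = (-32 + 5**2)**2 = (-32 + 25)**2 = (-7)**2 = 49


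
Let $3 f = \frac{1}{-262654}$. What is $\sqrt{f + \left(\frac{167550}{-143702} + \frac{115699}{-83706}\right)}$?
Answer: $\frac{i \sqrt{901188026227081046862229367}}{18805900720061} \approx 1.5963 i$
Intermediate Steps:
$f = - \frac{1}{787962}$ ($f = \frac{1}{3 \left(-262654\right)} = \frac{1}{3} \left(- \frac{1}{262654}\right) = - \frac{1}{787962} \approx -1.2691 \cdot 10^{-6}$)
$\sqrt{f + \left(\frac{167550}{-143702} + \frac{115699}{-83706}\right)} = \sqrt{- \frac{1}{787962} + \left(\frac{167550}{-143702} + \frac{115699}{-83706}\right)} = \sqrt{- \frac{1}{787962} + \left(167550 \left(- \frac{1}{143702}\right) + 115699 \left(- \frac{1}{83706}\right)\right)} = \sqrt{- \frac{1}{787962} - \frac{15325558999}{6014359806}} = \sqrt{- \frac{47920492596547}{18805900720061}} = \frac{i \sqrt{901188026227081046862229367}}{18805900720061}$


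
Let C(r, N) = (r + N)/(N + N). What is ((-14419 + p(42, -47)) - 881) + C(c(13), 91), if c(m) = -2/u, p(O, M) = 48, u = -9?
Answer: -24981955/1638 ≈ -15252.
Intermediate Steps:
c(m) = 2/9 (c(m) = -2/(-9) = -2*(-⅑) = 2/9)
C(r, N) = (N + r)/(2*N) (C(r, N) = (N + r)/((2*N)) = (N + r)*(1/(2*N)) = (N + r)/(2*N))
((-14419 + p(42, -47)) - 881) + C(c(13), 91) = ((-14419 + 48) - 881) + (½)*(91 + 2/9)/91 = (-14371 - 881) + (½)*(1/91)*(821/9) = -15252 + 821/1638 = -24981955/1638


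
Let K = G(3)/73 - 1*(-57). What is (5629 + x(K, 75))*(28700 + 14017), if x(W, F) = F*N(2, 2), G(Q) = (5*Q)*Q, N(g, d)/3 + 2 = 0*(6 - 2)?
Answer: 221231343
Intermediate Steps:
N(g, d) = -6 (N(g, d) = -6 + 3*(0*(6 - 2)) = -6 + 3*(0*4) = -6 + 3*0 = -6 + 0 = -6)
G(Q) = 5*Q²
K = 4206/73 (K = (5*3²)/73 - 1*(-57) = (5*9)*(1/73) + 57 = 45*(1/73) + 57 = 45/73 + 57 = 4206/73 ≈ 57.616)
x(W, F) = -6*F (x(W, F) = F*(-6) = -6*F)
(5629 + x(K, 75))*(28700 + 14017) = (5629 - 6*75)*(28700 + 14017) = (5629 - 450)*42717 = 5179*42717 = 221231343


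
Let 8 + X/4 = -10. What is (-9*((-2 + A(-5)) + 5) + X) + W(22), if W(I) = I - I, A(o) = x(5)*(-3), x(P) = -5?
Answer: -234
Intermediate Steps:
X = -72 (X = -32 + 4*(-10) = -32 - 40 = -72)
A(o) = 15 (A(o) = -5*(-3) = 15)
W(I) = 0
(-9*((-2 + A(-5)) + 5) + X) + W(22) = (-9*((-2 + 15) + 5) - 72) + 0 = (-9*(13 + 5) - 72) + 0 = (-9*18 - 72) + 0 = (-162 - 72) + 0 = -234 + 0 = -234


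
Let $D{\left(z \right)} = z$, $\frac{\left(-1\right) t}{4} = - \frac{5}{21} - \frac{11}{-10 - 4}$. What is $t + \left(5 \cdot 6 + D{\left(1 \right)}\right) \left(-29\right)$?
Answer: $- \frac{18925}{21} \approx -901.19$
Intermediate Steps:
$t = - \frac{46}{21}$ ($t = - 4 \left(- \frac{5}{21} - \frac{11}{-10 - 4}\right) = - 4 \left(\left(-5\right) \frac{1}{21} - \frac{11}{-10 - 4}\right) = - 4 \left(- \frac{5}{21} - \frac{11}{-14}\right) = - 4 \left(- \frac{5}{21} - - \frac{11}{14}\right) = - 4 \left(- \frac{5}{21} + \frac{11}{14}\right) = \left(-4\right) \frac{23}{42} = - \frac{46}{21} \approx -2.1905$)
$t + \left(5 \cdot 6 + D{\left(1 \right)}\right) \left(-29\right) = - \frac{46}{21} + \left(5 \cdot 6 + 1\right) \left(-29\right) = - \frac{46}{21} + \left(30 + 1\right) \left(-29\right) = - \frac{46}{21} + 31 \left(-29\right) = - \frac{46}{21} - 899 = - \frac{18925}{21}$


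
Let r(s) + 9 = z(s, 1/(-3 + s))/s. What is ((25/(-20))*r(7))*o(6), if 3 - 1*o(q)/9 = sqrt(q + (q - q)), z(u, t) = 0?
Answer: 1215/4 - 405*sqrt(6)/4 ≈ 55.739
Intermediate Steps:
r(s) = -9 (r(s) = -9 + 0/s = -9 + 0 = -9)
o(q) = 27 - 9*sqrt(q) (o(q) = 27 - 9*sqrt(q + (q - q)) = 27 - 9*sqrt(q + 0) = 27 - 9*sqrt(q))
((25/(-20))*r(7))*o(6) = ((25/(-20))*(-9))*(27 - 9*sqrt(6)) = ((25*(-1/20))*(-9))*(27 - 9*sqrt(6)) = (-5/4*(-9))*(27 - 9*sqrt(6)) = 45*(27 - 9*sqrt(6))/4 = 1215/4 - 405*sqrt(6)/4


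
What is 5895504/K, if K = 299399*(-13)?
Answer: -5895504/3892187 ≈ -1.5147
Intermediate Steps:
K = -3892187
5895504/K = 5895504/(-3892187) = 5895504*(-1/3892187) = -5895504/3892187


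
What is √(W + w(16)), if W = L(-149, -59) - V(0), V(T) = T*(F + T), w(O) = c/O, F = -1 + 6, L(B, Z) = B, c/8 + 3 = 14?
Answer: I*√574/2 ≈ 11.979*I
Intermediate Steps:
c = 88 (c = -24 + 8*14 = -24 + 112 = 88)
F = 5
w(O) = 88/O
V(T) = T*(5 + T)
W = -149 (W = -149 - 0*(5 + 0) = -149 - 0*5 = -149 - 1*0 = -149 + 0 = -149)
√(W + w(16)) = √(-149 + 88/16) = √(-149 + 88*(1/16)) = √(-149 + 11/2) = √(-287/2) = I*√574/2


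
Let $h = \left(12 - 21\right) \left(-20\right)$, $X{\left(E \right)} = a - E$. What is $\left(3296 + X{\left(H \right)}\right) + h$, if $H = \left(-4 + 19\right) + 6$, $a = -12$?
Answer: $3443$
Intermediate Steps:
$H = 21$ ($H = 15 + 6 = 21$)
$X{\left(E \right)} = -12 - E$
$h = 180$ ($h = \left(-9\right) \left(-20\right) = 180$)
$\left(3296 + X{\left(H \right)}\right) + h = \left(3296 - 33\right) + 180 = 3263 + 180 = 3443$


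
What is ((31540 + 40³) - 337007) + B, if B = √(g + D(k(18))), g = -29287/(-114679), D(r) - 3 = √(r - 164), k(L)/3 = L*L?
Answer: -241467 + √(42812422996 + 26302546082*√202)/114679 ≈ -2.4146e+5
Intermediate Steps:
k(L) = 3*L² (k(L) = 3*(L*L) = 3*L²)
D(r) = 3 + √(-164 + r) (D(r) = 3 + √(r - 164) = 3 + √(-164 + r))
g = 29287/114679 (g = -29287*(-1/114679) = 29287/114679 ≈ 0.25538)
B = √(373324/114679 + 2*√202) (B = √(29287/114679 + (3 + √(-164 + 3*18²))) = √(29287/114679 + (3 + √(-164 + 3*324))) = √(29287/114679 + (3 + √(-164 + 972))) = √(29287/114679 + (3 + √808)) = √(29287/114679 + (3 + 2*√202)) = √(373324/114679 + 2*√202) ≈ 5.6286)
((31540 + 40³) - 337007) + B = ((31540 + 40³) - 337007) + √(42812422996 + 26302546082*√202)/114679 = ((31540 + 64000) - 337007) + √(42812422996 + 26302546082*√202)/114679 = (95540 - 337007) + √(42812422996 + 26302546082*√202)/114679 = -241467 + √(42812422996 + 26302546082*√202)/114679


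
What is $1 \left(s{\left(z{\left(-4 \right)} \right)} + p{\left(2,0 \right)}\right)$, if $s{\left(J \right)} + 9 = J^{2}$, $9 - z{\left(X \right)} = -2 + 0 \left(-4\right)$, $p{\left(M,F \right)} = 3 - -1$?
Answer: $116$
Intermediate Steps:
$p{\left(M,F \right)} = 4$ ($p{\left(M,F \right)} = 3 + 1 = 4$)
$z{\left(X \right)} = 11$ ($z{\left(X \right)} = 9 - \left(-2 + 0 \left(-4\right)\right) = 9 - \left(-2 + 0\right) = 9 - -2 = 9 + 2 = 11$)
$s{\left(J \right)} = -9 + J^{2}$
$1 \left(s{\left(z{\left(-4 \right)} \right)} + p{\left(2,0 \right)}\right) = 1 \left(\left(-9 + 11^{2}\right) + 4\right) = 1 \left(\left(-9 + 121\right) + 4\right) = 1 \left(112 + 4\right) = 1 \cdot 116 = 116$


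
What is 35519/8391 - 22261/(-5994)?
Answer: 133230979/16765218 ≈ 7.9469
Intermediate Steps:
35519/8391 - 22261/(-5994) = 35519*(1/8391) - 22261*(-1/5994) = 35519/8391 + 22261/5994 = 133230979/16765218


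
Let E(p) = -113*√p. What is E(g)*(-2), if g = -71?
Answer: 226*I*√71 ≈ 1904.3*I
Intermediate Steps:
E(g)*(-2) = -113*I*√71*(-2) = 226*I*√71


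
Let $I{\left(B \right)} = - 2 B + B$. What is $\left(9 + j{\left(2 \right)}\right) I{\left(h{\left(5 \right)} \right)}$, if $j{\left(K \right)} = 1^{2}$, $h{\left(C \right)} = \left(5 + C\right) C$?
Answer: $-500$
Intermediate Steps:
$h{\left(C \right)} = C \left(5 + C\right)$
$I{\left(B \right)} = - B$
$j{\left(K \right)} = 1$
$\left(9 + j{\left(2 \right)}\right) I{\left(h{\left(5 \right)} \right)} = \left(9 + 1\right) \left(- 5 \left(5 + 5\right)\right) = 10 \left(- 5 \cdot 10\right) = 10 \left(\left(-1\right) 50\right) = 10 \left(-50\right) = -500$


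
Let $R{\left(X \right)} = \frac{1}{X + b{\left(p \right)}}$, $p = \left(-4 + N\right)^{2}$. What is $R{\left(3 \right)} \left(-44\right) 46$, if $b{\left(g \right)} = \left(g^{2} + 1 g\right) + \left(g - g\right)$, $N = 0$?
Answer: $- \frac{184}{25} \approx -7.36$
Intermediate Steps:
$p = 16$ ($p = \left(-4 + 0\right)^{2} = \left(-4\right)^{2} = 16$)
$b{\left(g \right)} = g + g^{2}$ ($b{\left(g \right)} = \left(g^{2} + g\right) + 0 = \left(g + g^{2}\right) + 0 = g + g^{2}$)
$R{\left(X \right)} = \frac{1}{272 + X}$ ($R{\left(X \right)} = \frac{1}{X + 16 \left(1 + 16\right)} = \frac{1}{X + 16 \cdot 17} = \frac{1}{X + 272} = \frac{1}{272 + X}$)
$R{\left(3 \right)} \left(-44\right) 46 = \frac{1}{272 + 3} \left(-44\right) 46 = \frac{1}{275} \left(-44\right) 46 = \left(- \frac{4}{25}\right) 46 = - \frac{184}{25}$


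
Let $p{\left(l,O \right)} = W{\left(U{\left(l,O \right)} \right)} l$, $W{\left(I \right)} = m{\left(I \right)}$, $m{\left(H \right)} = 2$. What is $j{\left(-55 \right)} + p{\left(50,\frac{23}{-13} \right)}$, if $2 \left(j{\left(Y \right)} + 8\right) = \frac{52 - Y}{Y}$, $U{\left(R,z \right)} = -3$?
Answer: $\frac{10013}{110} \approx 91.027$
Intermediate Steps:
$j{\left(Y \right)} = -8 + \frac{52 - Y}{2 Y}$ ($j{\left(Y \right)} = -8 + \frac{\left(52 - Y\right) \frac{1}{Y}}{2} = -8 + \frac{\frac{1}{Y} \left(52 - Y\right)}{2} = -8 + \frac{52 - Y}{2 Y}$)
$W{\left(I \right)} = 2$
$p{\left(l,O \right)} = 2 l$
$j{\left(-55 \right)} + p{\left(50,\frac{23}{-13} \right)} = \left(- \frac{17}{2} + \frac{26}{-55}\right) + 2 \cdot 50 = \left(- \frac{17}{2} + 26 \left(- \frac{1}{55}\right)\right) + 100 = \left(- \frac{17}{2} - \frac{26}{55}\right) + 100 = - \frac{987}{110} + 100 = \frac{10013}{110}$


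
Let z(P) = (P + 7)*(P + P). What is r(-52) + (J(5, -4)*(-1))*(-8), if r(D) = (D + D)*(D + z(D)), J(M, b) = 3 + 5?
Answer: -481248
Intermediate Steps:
J(M, b) = 8
z(P) = 2*P*(7 + P) (z(P) = (7 + P)*(2*P) = 2*P*(7 + P))
r(D) = 2*D*(D + 2*D*(7 + D)) (r(D) = (D + D)*(D + 2*D*(7 + D)) = (2*D)*(D + 2*D*(7 + D)) = 2*D*(D + 2*D*(7 + D)))
r(-52) + (J(5, -4)*(-1))*(-8) = (-52)²*(30 + 4*(-52)) + (8*(-1))*(-8) = 2704*(30 - 208) - 8*(-8) = 2704*(-178) + 64 = -481312 + 64 = -481248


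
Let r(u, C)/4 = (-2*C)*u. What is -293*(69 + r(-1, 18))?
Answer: -62409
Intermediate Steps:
r(u, C) = -8*C*u (r(u, C) = 4*((-2*C)*u) = 4*(-2*C*u) = -8*C*u)
-293*(69 + r(-1, 18)) = -293*(69 - 8*18*(-1)) = -293*(69 + 144) = -293*213 = -62409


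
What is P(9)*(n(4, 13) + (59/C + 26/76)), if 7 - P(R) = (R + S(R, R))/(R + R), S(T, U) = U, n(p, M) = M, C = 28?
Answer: 24657/266 ≈ 92.695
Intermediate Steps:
P(R) = 6 (P(R) = 7 - (R + R)/(R + R) = 7 - 2*R/(2*R) = 7 - 2*R*1/(2*R) = 7 - 1*1 = 7 - 1 = 6)
P(9)*(n(4, 13) + (59/C + 26/76)) = 6*(13 + (59/28 + 26/76)) = 6*(13 + (59*(1/28) + 26*(1/76))) = 6*(13 + (59/28 + 13/38)) = 6*(13 + 1303/532) = 6*(8219/532) = 24657/266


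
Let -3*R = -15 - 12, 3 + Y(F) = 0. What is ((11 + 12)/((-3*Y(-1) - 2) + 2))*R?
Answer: 23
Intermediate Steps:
Y(F) = -3 (Y(F) = -3 + 0 = -3)
R = 9 (R = -(-15 - 12)/3 = -1/3*(-27) = 9)
((11 + 12)/((-3*Y(-1) - 2) + 2))*R = ((11 + 12)/((-3*(-3) - 2) + 2))*9 = (23/((9 - 2) + 2))*9 = (23/(7 + 2))*9 = (23/9)*9 = 23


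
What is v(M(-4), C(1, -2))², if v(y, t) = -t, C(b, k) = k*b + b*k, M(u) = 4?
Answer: 16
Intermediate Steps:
C(b, k) = 2*b*k (C(b, k) = b*k + b*k = 2*b*k)
v(M(-4), C(1, -2))² = (-2*(-2))² = (-1*(-4))² = 4² = 16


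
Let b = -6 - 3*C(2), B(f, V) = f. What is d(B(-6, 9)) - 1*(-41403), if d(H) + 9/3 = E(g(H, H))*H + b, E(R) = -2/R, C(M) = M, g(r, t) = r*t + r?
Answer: 206942/5 ≈ 41388.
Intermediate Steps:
g(r, t) = r + r*t
b = -12 (b = -6 - 3*2 = -6 - 6 = -12)
d(H) = -15 - 2/(1 + H) (d(H) = -3 + ((-2*1/(H*(1 + H)))*H - 12) = -3 + ((-2/(H*(1 + H)))*H - 12) = -3 + (-2/(1 + H) - 12) = -3 + (-12 - 2/(1 + H)) = -15 - 2/(1 + H))
d(B(-6, 9)) - 1*(-41403) = (-17 - 15*(-6))/(1 - 6) - 1*(-41403) = (-17 + 90)/(-5) + 41403 = -⅕*73 + 41403 = -73/5 + 41403 = 206942/5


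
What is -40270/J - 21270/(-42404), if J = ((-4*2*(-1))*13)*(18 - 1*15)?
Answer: -212621605/1653756 ≈ -128.57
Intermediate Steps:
J = 312 (J = (-8*(-1)*13)*(18 - 15) = (8*13)*3 = 104*3 = 312)
-40270/J - 21270/(-42404) = -40270/312 - 21270/(-42404) = -40270*1/312 - 21270*(-1/42404) = -20135/156 + 10635/21202 = -212621605/1653756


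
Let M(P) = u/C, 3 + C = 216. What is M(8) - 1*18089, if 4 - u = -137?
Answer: -1284272/71 ≈ -18088.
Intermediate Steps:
C = 213 (C = -3 + 216 = 213)
u = 141 (u = 4 - 1*(-137) = 4 + 137 = 141)
M(P) = 47/71 (M(P) = 141/213 = 141*(1/213) = 47/71)
M(8) - 1*18089 = 47/71 - 1*18089 = 47/71 - 18089 = -1284272/71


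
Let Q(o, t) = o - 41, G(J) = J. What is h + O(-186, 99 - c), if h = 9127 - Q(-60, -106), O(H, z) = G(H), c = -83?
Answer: 9042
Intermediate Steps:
Q(o, t) = -41 + o
O(H, z) = H
h = 9228 (h = 9127 - (-41 - 60) = 9127 - 1*(-101) = 9127 + 101 = 9228)
h + O(-186, 99 - c) = 9228 - 186 = 9042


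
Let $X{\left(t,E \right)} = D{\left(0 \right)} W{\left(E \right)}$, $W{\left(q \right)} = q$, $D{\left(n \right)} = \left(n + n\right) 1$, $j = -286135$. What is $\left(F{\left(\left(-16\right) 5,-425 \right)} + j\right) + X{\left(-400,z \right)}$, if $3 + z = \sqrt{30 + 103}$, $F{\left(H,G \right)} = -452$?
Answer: $-286587$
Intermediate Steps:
$z = -3 + \sqrt{133}$ ($z = -3 + \sqrt{30 + 103} = -3 + \sqrt{133} \approx 8.5326$)
$D{\left(n \right)} = 2 n$ ($D{\left(n \right)} = 2 n 1 = 2 n$)
$X{\left(t,E \right)} = 0$ ($X{\left(t,E \right)} = 2 \cdot 0 E = 0 E = 0$)
$\left(F{\left(\left(-16\right) 5,-425 \right)} + j\right) + X{\left(-400,z \right)} = \left(-452 - 286135\right) + 0 = -286587 + 0 = -286587$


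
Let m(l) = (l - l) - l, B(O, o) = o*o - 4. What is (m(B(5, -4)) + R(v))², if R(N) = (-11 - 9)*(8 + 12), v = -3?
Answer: 169744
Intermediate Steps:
B(O, o) = -4 + o² (B(O, o) = o² - 4 = -4 + o²)
m(l) = -l (m(l) = 0 - l = -l)
R(N) = -400 (R(N) = -20*20 = -400)
(m(B(5, -4)) + R(v))² = (-(-4 + (-4)²) - 400)² = (-(-4 + 16) - 400)² = (-1*12 - 400)² = (-12 - 400)² = (-412)² = 169744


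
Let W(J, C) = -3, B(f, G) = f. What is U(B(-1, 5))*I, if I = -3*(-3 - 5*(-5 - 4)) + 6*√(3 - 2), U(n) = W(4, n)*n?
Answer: -360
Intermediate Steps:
U(n) = -3*n
I = -120 (I = -3*(-3 - 5*(-9)) + 6*√1 = -3*(-3 + 45) + 6*1 = -3*42 + 6 = -126 + 6 = -120)
U(B(-1, 5))*I = -3*(-1)*(-120) = 3*(-120) = -360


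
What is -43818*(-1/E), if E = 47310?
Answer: 7303/7885 ≈ 0.92619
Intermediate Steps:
-43818*(-1/E) = -43818/((-1*47310)) = -43818/(-47310) = -43818*(-1/47310) = 7303/7885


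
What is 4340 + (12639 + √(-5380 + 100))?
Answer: 16979 + 4*I*√330 ≈ 16979.0 + 72.664*I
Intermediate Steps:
4340 + (12639 + √(-5380 + 100)) = 4340 + (12639 + √(-5280)) = 4340 + (12639 + 4*I*√330) = 16979 + 4*I*√330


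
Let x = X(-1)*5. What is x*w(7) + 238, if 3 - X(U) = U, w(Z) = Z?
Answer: 378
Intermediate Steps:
X(U) = 3 - U
x = 20 (x = (3 - 1*(-1))*5 = (3 + 1)*5 = 4*5 = 20)
x*w(7) + 238 = 20*7 + 238 = 140 + 238 = 378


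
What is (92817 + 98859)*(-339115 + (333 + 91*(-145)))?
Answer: -67465543452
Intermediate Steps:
(92817 + 98859)*(-339115 + (333 + 91*(-145))) = 191676*(-339115 + (333 - 13195)) = 191676*(-339115 - 12862) = 191676*(-351977) = -67465543452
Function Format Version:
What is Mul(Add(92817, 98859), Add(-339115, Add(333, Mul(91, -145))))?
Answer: -67465543452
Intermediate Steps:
Mul(Add(92817, 98859), Add(-339115, Add(333, Mul(91, -145)))) = Mul(191676, Add(-339115, Add(333, -13195))) = Mul(191676, Add(-339115, -12862)) = Mul(191676, -351977) = -67465543452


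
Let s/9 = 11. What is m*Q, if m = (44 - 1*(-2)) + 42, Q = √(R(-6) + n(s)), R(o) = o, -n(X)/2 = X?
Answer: 176*I*√51 ≈ 1256.9*I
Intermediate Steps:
s = 99 (s = 9*11 = 99)
n(X) = -2*X
Q = 2*I*√51 (Q = √(-6 - 2*99) = √(-6 - 198) = √(-204) = 2*I*√51 ≈ 14.283*I)
m = 88 (m = (44 + 2) + 42 = 46 + 42 = 88)
m*Q = 88*(2*I*√51) = 176*I*√51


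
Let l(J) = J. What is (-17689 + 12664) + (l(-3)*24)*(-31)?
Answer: -2793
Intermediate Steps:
(-17689 + 12664) + (l(-3)*24)*(-31) = (-17689 + 12664) - 3*24*(-31) = -5025 - 72*(-31) = -5025 + 2232 = -2793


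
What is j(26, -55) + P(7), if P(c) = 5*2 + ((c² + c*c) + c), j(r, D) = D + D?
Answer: 5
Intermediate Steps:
j(r, D) = 2*D
P(c) = 10 + c + 2*c² (P(c) = 10 + ((c² + c²) + c) = 10 + (2*c² + c) = 10 + (c + 2*c²) = 10 + c + 2*c²)
j(26, -55) + P(7) = 2*(-55) + (10 + 7 + 2*7²) = -110 + (10 + 7 + 2*49) = -110 + (10 + 7 + 98) = -110 + 115 = 5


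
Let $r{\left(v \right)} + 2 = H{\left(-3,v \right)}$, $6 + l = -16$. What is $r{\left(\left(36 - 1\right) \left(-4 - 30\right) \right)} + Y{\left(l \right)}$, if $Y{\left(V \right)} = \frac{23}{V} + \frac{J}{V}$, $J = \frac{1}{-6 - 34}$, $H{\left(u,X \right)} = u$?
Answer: $- \frac{5319}{880} \approx -6.0443$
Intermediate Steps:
$J = - \frac{1}{40}$ ($J = \frac{1}{-40} = - \frac{1}{40} \approx -0.025$)
$l = -22$ ($l = -6 - 16 = -22$)
$r{\left(v \right)} = -5$ ($r{\left(v \right)} = -2 - 3 = -5$)
$Y{\left(V \right)} = \frac{919}{40 V}$ ($Y{\left(V \right)} = \frac{23}{V} - \frac{1}{40 V} = \frac{919}{40 V}$)
$r{\left(\left(36 - 1\right) \left(-4 - 30\right) \right)} + Y{\left(l \right)} = -5 + \frac{919}{40 \left(-22\right)} = -5 + \frac{919}{40} \left(- \frac{1}{22}\right) = -5 - \frac{919}{880} = - \frac{5319}{880}$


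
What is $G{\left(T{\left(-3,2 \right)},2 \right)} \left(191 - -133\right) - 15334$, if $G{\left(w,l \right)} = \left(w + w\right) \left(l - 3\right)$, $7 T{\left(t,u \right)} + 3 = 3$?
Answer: $-15334$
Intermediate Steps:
$T{\left(t,u \right)} = 0$ ($T{\left(t,u \right)} = - \frac{3}{7} + \frac{1}{7} \cdot 3 = - \frac{3}{7} + \frac{3}{7} = 0$)
$G{\left(w,l \right)} = 2 w \left(-3 + l\right)$
$G{\left(T{\left(-3,2 \right)},2 \right)} \left(191 - -133\right) - 15334 = 2 \cdot 0 \left(-3 + 2\right) \left(191 - -133\right) - 15334 = 2 \cdot 0 \left(-1\right) \left(191 + 133\right) - 15334 = 0 \cdot 324 - 15334 = 0 - 15334 = -15334$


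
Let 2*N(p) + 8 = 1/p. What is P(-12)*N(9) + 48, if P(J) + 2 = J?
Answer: 929/9 ≈ 103.22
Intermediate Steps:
P(J) = -2 + J
N(p) = -4 + 1/(2*p)
P(-12)*N(9) + 48 = (-2 - 12)*(-4 + (1/2)/9) + 48 = -14*(-4 + (1/2)*(1/9)) + 48 = -14*(-4 + 1/18) + 48 = -14*(-71/18) + 48 = 497/9 + 48 = 929/9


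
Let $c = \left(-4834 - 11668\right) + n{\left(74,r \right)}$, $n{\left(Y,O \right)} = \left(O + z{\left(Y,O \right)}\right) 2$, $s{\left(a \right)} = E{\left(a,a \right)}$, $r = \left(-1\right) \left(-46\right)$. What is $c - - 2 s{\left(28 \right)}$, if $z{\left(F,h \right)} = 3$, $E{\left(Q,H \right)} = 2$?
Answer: $-16400$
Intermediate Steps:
$r = 46$
$s{\left(a \right)} = 2$
$n{\left(Y,O \right)} = 6 + 2 O$ ($n{\left(Y,O \right)} = \left(O + 3\right) 2 = \left(3 + O\right) 2 = 6 + 2 O$)
$c = -16404$ ($c = \left(-4834 - 11668\right) + \left(6 + 2 \cdot 46\right) = -16502 + \left(6 + 92\right) = -16502 + 98 = -16404$)
$c - - 2 s{\left(28 \right)} = -16404 - \left(-2\right) 2 = -16404 - -4 = -16404 + 4 = -16400$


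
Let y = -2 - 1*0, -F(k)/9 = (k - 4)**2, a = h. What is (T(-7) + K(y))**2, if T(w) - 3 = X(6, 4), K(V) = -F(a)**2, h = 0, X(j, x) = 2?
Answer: 429774361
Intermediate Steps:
a = 0
F(k) = -9*(-4 + k)**2 (F(k) = -9*(k - 4)**2 = -9*(-4 + k)**2)
y = -2 (y = -2 + 0 = -2)
K(V) = -20736 (K(V) = -(-9*(-4 + 0)**2)**2 = -(-9*(-4)**2)**2 = -(-9*16)**2 = -1*(-144)**2 = -1*20736 = -20736)
T(w) = 5 (T(w) = 3 + 2 = 5)
(T(-7) + K(y))**2 = (5 - 20736)**2 = (-20731)**2 = 429774361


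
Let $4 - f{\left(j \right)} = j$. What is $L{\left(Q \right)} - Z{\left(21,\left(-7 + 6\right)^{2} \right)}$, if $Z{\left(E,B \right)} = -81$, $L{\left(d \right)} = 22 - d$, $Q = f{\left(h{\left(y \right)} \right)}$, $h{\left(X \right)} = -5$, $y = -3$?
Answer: $94$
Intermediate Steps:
$f{\left(j \right)} = 4 - j$
$Q = 9$ ($Q = 4 - -5 = 4 + 5 = 9$)
$L{\left(Q \right)} - Z{\left(21,\left(-7 + 6\right)^{2} \right)} = \left(22 - 9\right) - -81 = \left(22 - 9\right) + 81 = 13 + 81 = 94$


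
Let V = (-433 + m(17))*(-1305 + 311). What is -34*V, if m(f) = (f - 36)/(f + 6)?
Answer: -337216488/23 ≈ -1.4662e+7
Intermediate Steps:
m(f) = (-36 + f)/(6 + f)
V = 9918132/23 (V = (-433 + (-36 + 17)/(6 + 17))*(-1305 + 311) = (-433 - 19/23)*(-994) = -9978/23*(-994) = 9918132/23 ≈ 4.3122e+5)
-34*V = -34*9918132/23 = -337216488/23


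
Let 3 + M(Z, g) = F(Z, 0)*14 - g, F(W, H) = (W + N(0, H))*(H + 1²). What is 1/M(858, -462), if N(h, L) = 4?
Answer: 1/12527 ≈ 7.9828e-5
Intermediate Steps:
F(W, H) = (1 + H)*(4 + W) (F(W, H) = (W + 4)*(H + 1²) = (4 + W)*(H + 1) = (4 + W)*(1 + H) = (1 + H)*(4 + W))
M(Z, g) = 53 - g + 14*Z (M(Z, g) = -3 + ((4 + Z + 4*0 + 0*Z)*14 - g) = -3 + ((4 + Z + 0 + 0)*14 - g) = -3 + ((4 + Z)*14 - g) = -3 + ((56 + 14*Z) - g) = -3 + (56 - g + 14*Z) = 53 - g + 14*Z)
1/M(858, -462) = 1/(53 - 1*(-462) + 14*858) = 1/(53 + 462 + 12012) = 1/12527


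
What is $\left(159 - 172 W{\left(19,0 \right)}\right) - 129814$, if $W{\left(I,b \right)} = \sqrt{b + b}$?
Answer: $-129655$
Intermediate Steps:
$W{\left(I,b \right)} = \sqrt{2} \sqrt{b}$ ($W{\left(I,b \right)} = \sqrt{2 b} = \sqrt{2} \sqrt{b}$)
$\left(159 - 172 W{\left(19,0 \right)}\right) - 129814 = \left(159 - 172 \sqrt{2} \sqrt{0}\right) - 129814 = \left(159 - 172 \sqrt{2} \cdot 0\right) - 129814 = \left(159 - 0\right) - 129814 = \left(159 + 0\right) - 129814 = 159 - 129814 = -129655$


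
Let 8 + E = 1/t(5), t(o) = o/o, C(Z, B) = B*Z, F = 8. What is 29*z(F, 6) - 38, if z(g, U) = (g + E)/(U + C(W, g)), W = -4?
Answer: -1017/26 ≈ -39.115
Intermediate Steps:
t(o) = 1
E = -7 (E = -8 + 1/1 = -8 + 1 = -7)
z(g, U) = (-7 + g)/(U - 4*g) (z(g, U) = (g - 7)/(U + g*(-4)) = (-7 + g)/(U - 4*g))
29*z(F, 6) - 38 = 29*((-7 + 8)/(6 - 4*8)) - 38 = 29*(1/(6 - 32)) - 38 = 29*(1/(-26)) - 38 = 29*(-1/26*1) - 38 = 29*(-1/26) - 38 = -29/26 - 38 = -1017/26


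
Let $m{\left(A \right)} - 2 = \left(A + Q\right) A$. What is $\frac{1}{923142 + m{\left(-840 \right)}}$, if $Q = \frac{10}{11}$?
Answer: $\frac{11}{17907784} \approx 6.1426 \cdot 10^{-7}$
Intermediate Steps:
$Q = \frac{10}{11}$ ($Q = 10 \cdot \frac{1}{11} = \frac{10}{11} \approx 0.90909$)
$m{\left(A \right)} = 2 + A \left(\frac{10}{11} + A\right)$ ($m{\left(A \right)} = 2 + \left(A + \frac{10}{11}\right) A = 2 + \left(\frac{10}{11} + A\right) A = 2 + A \left(\frac{10}{11} + A\right)$)
$\frac{1}{923142 + m{\left(-840 \right)}} = \frac{1}{923142 + \left(2 + \left(-840\right)^{2} + \frac{10}{11} \left(-840\right)\right)} = \frac{1}{923142 + \left(2 + 705600 - \frac{8400}{11}\right)} = \frac{1}{923142 + \frac{7753222}{11}} = \frac{1}{\frac{17907784}{11}} = \frac{11}{17907784}$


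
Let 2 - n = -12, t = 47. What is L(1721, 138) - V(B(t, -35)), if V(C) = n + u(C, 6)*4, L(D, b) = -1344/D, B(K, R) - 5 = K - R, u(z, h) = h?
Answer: -66742/1721 ≈ -38.781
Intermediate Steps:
B(K, R) = 5 + K - R (B(K, R) = 5 + (K - R) = 5 + K - R)
n = 14 (n = 2 - 1*(-12) = 2 + 12 = 14)
V(C) = 38 (V(C) = 14 + 6*4 = 14 + 24 = 38)
L(1721, 138) - V(B(t, -35)) = -1344/1721 - 1*38 = -1344*1/1721 - 38 = -1344/1721 - 38 = -66742/1721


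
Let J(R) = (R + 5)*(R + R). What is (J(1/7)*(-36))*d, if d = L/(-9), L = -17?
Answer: -4896/49 ≈ -99.918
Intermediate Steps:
J(R) = 2*R*(5 + R) (J(R) = (5 + R)*(2*R) = 2*R*(5 + R))
d = 17/9 (d = -17/(-9) = -17*(-⅑) = 17/9 ≈ 1.8889)
(J(1/7)*(-36))*d = ((2*(5 + 1/7)/7)*(-36))*(17/9) = ((2*(⅐)*(5 + ⅐))*(-36))*(17/9) = ((2*(⅐)*(36/7))*(-36))*(17/9) = ((72/49)*(-36))*(17/9) = -2592/49*17/9 = -4896/49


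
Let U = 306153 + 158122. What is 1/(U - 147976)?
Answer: 1/316299 ≈ 3.1616e-6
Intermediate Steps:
U = 464275
1/(U - 147976) = 1/(464275 - 147976) = 1/316299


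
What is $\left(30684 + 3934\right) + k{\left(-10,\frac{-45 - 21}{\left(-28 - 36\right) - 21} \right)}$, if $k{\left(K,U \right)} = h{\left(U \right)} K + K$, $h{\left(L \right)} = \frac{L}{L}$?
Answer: $34598$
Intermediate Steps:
$h{\left(L \right)} = 1$
$k{\left(K,U \right)} = 2 K$ ($k{\left(K,U \right)} = 1 K + K = K + K = 2 K$)
$\left(30684 + 3934\right) + k{\left(-10,\frac{-45 - 21}{\left(-28 - 36\right) - 21} \right)} = \left(30684 + 3934\right) + 2 \left(-10\right) = 34618 - 20 = 34598$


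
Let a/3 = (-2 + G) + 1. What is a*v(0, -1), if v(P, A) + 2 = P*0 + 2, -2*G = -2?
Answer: 0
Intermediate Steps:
G = 1 (G = -½*(-2) = 1)
v(P, A) = 0 (v(P, A) = -2 + (P*0 + 2) = -2 + (0 + 2) = -2 + 2 = 0)
a = 0 (a = 3*((-2 + 1) + 1) = 3*(-1 + 1) = 3*0 = 0)
a*v(0, -1) = 0*0 = 0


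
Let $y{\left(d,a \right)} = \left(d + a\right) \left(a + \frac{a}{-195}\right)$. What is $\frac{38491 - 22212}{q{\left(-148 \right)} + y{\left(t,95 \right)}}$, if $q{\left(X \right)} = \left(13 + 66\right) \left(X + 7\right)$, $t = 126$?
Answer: $\frac{48837}{29245} \approx 1.6699$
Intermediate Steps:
$q{\left(X \right)} = 553 + 79 X$ ($q{\left(X \right)} = 79 \left(7 + X\right) = 553 + 79 X$)
$y{\left(d,a \right)} = \frac{194 a \left(a + d\right)}{195}$ ($y{\left(d,a \right)} = \left(a + d\right) \left(a + a \left(- \frac{1}{195}\right)\right) = \left(a + d\right) \left(a - \frac{a}{195}\right) = \left(a + d\right) \frac{194 a}{195} = \frac{194 a \left(a + d\right)}{195}$)
$\frac{38491 - 22212}{q{\left(-148 \right)} + y{\left(t,95 \right)}} = \frac{38491 - 22212}{\left(553 + 79 \left(-148\right)\right) + \frac{194}{195} \cdot 95 \left(95 + 126\right)} = \frac{16279}{\left(553 - 11692\right) + \frac{194}{195} \cdot 95 \cdot 221} = \frac{16279}{-11139 + \frac{62662}{3}} = \frac{16279}{\frac{29245}{3}} = 16279 \cdot \frac{3}{29245} = \frac{48837}{29245}$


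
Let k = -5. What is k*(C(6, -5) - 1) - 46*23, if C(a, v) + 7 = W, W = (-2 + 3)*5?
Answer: -1043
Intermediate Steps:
W = 5 (W = 1*5 = 5)
C(a, v) = -2 (C(a, v) = -7 + 5 = -2)
k*(C(6, -5) - 1) - 46*23 = -5*(-2 - 1) - 46*23 = -5*(-3) - 1058 = 15 - 1058 = -1043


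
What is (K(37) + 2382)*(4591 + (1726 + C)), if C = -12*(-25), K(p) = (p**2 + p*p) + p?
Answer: 34123869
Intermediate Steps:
K(p) = p + 2*p**2 (K(p) = (p**2 + p**2) + p = 2*p**2 + p = p + 2*p**2)
C = 300
(K(37) + 2382)*(4591 + (1726 + C)) = (37*(1 + 2*37) + 2382)*(4591 + (1726 + 300)) = (37*(1 + 74) + 2382)*(4591 + 2026) = (37*75 + 2382)*6617 = (2775 + 2382)*6617 = 5157*6617 = 34123869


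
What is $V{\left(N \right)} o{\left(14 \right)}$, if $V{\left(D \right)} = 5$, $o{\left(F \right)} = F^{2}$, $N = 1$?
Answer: $980$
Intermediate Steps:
$V{\left(N \right)} o{\left(14 \right)} = 5 \cdot 14^{2} = 5 \cdot 196 = 980$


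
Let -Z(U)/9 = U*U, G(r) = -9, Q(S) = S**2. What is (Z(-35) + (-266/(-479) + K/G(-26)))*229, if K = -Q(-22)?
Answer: -10830450805/4311 ≈ -2.5123e+6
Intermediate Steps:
K = -484 (K = -1*(-22)**2 = -1*484 = -484)
Z(U) = -9*U**2 (Z(U) = -9*U*U = -9*U**2)
(Z(-35) + (-266/(-479) + K/G(-26)))*229 = (-9*(-35)**2 + (-266/(-479) - 484/(-9)))*229 = (-9*1225 + (-266*(-1/479) - 484*(-1/9)))*229 = (-11025 + (266/479 + 484/9))*229 = (-11025 + 234230/4311)*229 = -47294545/4311*229 = -10830450805/4311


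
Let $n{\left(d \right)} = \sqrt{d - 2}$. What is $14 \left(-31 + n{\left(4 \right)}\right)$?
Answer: $-434 + 14 \sqrt{2} \approx -414.2$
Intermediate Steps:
$n{\left(d \right)} = \sqrt{-2 + d}$
$14 \left(-31 + n{\left(4 \right)}\right) = 14 \left(-31 + \sqrt{-2 + 4}\right) = 14 \left(-31 + \sqrt{2}\right) = -434 + 14 \sqrt{2}$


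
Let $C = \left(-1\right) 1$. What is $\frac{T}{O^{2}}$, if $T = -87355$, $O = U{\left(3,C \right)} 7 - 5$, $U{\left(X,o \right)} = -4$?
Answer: $- \frac{87355}{1089} \approx -80.216$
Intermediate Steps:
$C = -1$
$O = -33$ ($O = \left(-4\right) 7 - 5 = -28 - 5 = -33$)
$\frac{T}{O^{2}} = - \frac{87355}{\left(-33\right)^{2}} = - \frac{87355}{1089}$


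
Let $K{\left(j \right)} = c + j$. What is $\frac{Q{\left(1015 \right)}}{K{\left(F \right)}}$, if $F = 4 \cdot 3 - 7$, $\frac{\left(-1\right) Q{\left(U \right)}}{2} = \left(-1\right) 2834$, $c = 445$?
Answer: $\frac{2834}{225} \approx 12.596$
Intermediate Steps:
$Q{\left(U \right)} = 5668$ ($Q{\left(U \right)} = - 2 \left(\left(-1\right) 2834\right) = \left(-2\right) \left(-2834\right) = 5668$)
$F = 5$ ($F = 12 - 7 = 5$)
$K{\left(j \right)} = 445 + j$
$\frac{Q{\left(1015 \right)}}{K{\left(F \right)}} = \frac{5668}{445 + 5} = \frac{5668}{450} = 5668 \cdot \frac{1}{450} = \frac{2834}{225}$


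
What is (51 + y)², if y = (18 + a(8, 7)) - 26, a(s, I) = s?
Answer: 2601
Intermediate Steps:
y = 0 (y = (18 + 8) - 26 = 26 - 26 = 0)
(51 + y)² = (51 + 0)² = 51² = 2601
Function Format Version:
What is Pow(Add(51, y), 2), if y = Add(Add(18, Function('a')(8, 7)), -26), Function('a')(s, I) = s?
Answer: 2601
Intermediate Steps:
y = 0 (y = Add(Add(18, 8), -26) = Add(26, -26) = 0)
Pow(Add(51, y), 2) = Pow(Add(51, 0), 2) = Pow(51, 2) = 2601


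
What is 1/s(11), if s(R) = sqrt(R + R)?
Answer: sqrt(22)/22 ≈ 0.21320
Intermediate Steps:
s(R) = sqrt(2)*sqrt(R) (s(R) = sqrt(2*R) = sqrt(2)*sqrt(R))
1/s(11) = 1/(sqrt(2)*sqrt(11)) = 1/(sqrt(22)) = sqrt(22)/22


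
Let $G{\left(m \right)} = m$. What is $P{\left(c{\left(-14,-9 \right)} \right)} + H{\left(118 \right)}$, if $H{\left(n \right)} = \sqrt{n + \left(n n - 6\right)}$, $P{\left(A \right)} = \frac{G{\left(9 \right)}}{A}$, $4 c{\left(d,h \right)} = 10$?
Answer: $\frac{18}{5} + 22 \sqrt{29} \approx 122.07$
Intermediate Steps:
$c{\left(d,h \right)} = \frac{5}{2}$ ($c{\left(d,h \right)} = \frac{1}{4} \cdot 10 = \frac{5}{2}$)
$P{\left(A \right)} = \frac{9}{A}$
$H{\left(n \right)} = \sqrt{-6 + n + n^{2}}$ ($H{\left(n \right)} = \sqrt{n + \left(n^{2} - 6\right)} = \sqrt{n + \left(-6 + n^{2}\right)} = \sqrt{-6 + n + n^{2}}$)
$P{\left(c{\left(-14,-9 \right)} \right)} + H{\left(118 \right)} = \frac{9}{\frac{5}{2}} + \sqrt{-6 + 118 + 118^{2}} = 9 \cdot \frac{2}{5} + \sqrt{-6 + 118 + 13924} = \frac{18}{5} + \sqrt{14036} = \frac{18}{5} + 22 \sqrt{29}$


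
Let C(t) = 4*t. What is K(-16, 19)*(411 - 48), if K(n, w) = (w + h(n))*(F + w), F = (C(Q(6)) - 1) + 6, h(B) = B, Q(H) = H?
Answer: 52272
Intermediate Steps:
F = 29 (F = (4*6 - 1) + 6 = (24 - 1) + 6 = 23 + 6 = 29)
K(n, w) = (29 + w)*(n + w) (K(n, w) = (w + n)*(29 + w) = (n + w)*(29 + w) = (29 + w)*(n + w))
K(-16, 19)*(411 - 48) = (19² + 29*(-16) + 29*19 - 16*19)*(411 - 48) = (361 - 464 + 551 - 304)*363 = 144*363 = 52272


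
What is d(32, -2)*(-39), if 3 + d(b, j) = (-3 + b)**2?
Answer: -32682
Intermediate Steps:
d(b, j) = -3 + (-3 + b)**2
d(32, -2)*(-39) = (-3 + (-3 + 32)**2)*(-39) = (-3 + 29**2)*(-39) = (-3 + 841)*(-39) = 838*(-39) = -32682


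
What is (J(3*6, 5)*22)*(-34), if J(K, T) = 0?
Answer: 0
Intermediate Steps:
(J(3*6, 5)*22)*(-34) = (0*22)*(-34) = 0*(-34) = 0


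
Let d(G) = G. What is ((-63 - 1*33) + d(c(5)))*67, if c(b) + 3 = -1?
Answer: -6700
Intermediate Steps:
c(b) = -4 (c(b) = -3 - 1 = -4)
((-63 - 1*33) + d(c(5)))*67 = ((-63 - 1*33) - 4)*67 = ((-63 - 33) - 4)*67 = (-96 - 4)*67 = -100*67 = -6700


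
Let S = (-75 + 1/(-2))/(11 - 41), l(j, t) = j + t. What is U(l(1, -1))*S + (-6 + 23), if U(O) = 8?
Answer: 557/15 ≈ 37.133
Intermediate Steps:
S = 151/60 (S = (-75 - 1/2)/(-30) = -151/2*(-1/30) = 151/60 ≈ 2.5167)
U(l(1, -1))*S + (-6 + 23) = 8*(151/60) + (-6 + 23) = 302/15 + 17 = 557/15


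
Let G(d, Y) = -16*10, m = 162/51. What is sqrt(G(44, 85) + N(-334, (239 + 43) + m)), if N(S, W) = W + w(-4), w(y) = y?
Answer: 2*sqrt(8755)/17 ≈ 11.008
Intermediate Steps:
m = 54/17 (m = 162*(1/51) = 54/17 ≈ 3.1765)
G(d, Y) = -160
N(S, W) = -4 + W (N(S, W) = W - 4 = -4 + W)
sqrt(G(44, 85) + N(-334, (239 + 43) + m)) = sqrt(-160 + (-4 + ((239 + 43) + 54/17))) = sqrt(-160 + (-4 + (282 + 54/17))) = sqrt(-160 + (-4 + 4848/17)) = sqrt(-160 + 4780/17) = sqrt(2060/17) = 2*sqrt(8755)/17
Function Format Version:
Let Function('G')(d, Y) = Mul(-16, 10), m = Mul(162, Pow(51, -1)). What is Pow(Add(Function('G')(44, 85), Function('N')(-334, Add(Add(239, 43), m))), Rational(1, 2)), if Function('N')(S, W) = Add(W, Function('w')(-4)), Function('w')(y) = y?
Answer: Mul(Rational(2, 17), Pow(8755, Rational(1, 2))) ≈ 11.008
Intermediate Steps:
m = Rational(54, 17) (m = Mul(162, Rational(1, 51)) = Rational(54, 17) ≈ 3.1765)
Function('G')(d, Y) = -160
Function('N')(S, W) = Add(-4, W) (Function('N')(S, W) = Add(W, -4) = Add(-4, W))
Pow(Add(Function('G')(44, 85), Function('N')(-334, Add(Add(239, 43), m))), Rational(1, 2)) = Pow(Add(-160, Add(-4, Add(Add(239, 43), Rational(54, 17)))), Rational(1, 2)) = Pow(Add(-160, Add(-4, Add(282, Rational(54, 17)))), Rational(1, 2)) = Pow(Add(-160, Add(-4, Rational(4848, 17))), Rational(1, 2)) = Pow(Add(-160, Rational(4780, 17)), Rational(1, 2)) = Pow(Rational(2060, 17), Rational(1, 2)) = Mul(Rational(2, 17), Pow(8755, Rational(1, 2)))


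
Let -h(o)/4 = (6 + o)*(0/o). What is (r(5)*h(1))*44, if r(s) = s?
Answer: 0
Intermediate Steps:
h(o) = 0 (h(o) = -4*(6 + o)*0/o = -4*(6 + o)*0 = -4*0 = 0)
(r(5)*h(1))*44 = (5*0)*44 = 0*44 = 0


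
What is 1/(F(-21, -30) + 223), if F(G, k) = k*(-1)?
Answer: 1/253 ≈ 0.0039526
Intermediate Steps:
F(G, k) = -k
1/(F(-21, -30) + 223) = 1/(-1*(-30) + 223) = 1/(30 + 223) = 1/253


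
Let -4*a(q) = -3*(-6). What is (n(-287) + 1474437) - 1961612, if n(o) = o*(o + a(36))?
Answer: -807029/2 ≈ -4.0351e+5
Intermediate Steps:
a(q) = -9/2 (a(q) = -(-3)*(-6)/4 = -¼*18 = -9/2)
n(o) = o*(-9/2 + o) (n(o) = o*(o - 9/2) = o*(-9/2 + o))
(n(-287) + 1474437) - 1961612 = ((½)*(-287)*(-9 + 2*(-287)) + 1474437) - 1961612 = ((½)*(-287)*(-9 - 574) + 1474437) - 1961612 = ((½)*(-287)*(-583) + 1474437) - 1961612 = (167321/2 + 1474437) - 1961612 = 3116195/2 - 1961612 = -807029/2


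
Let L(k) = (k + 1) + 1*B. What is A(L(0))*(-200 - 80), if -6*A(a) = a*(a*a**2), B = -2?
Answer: 140/3 ≈ 46.667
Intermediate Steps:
L(k) = -1 + k (L(k) = (k + 1) + 1*(-2) = (1 + k) - 2 = -1 + k)
A(a) = -a**4/6 (A(a) = -a*a*a**2/6 = -a*a**3/6 = -a**4/6)
A(L(0))*(-200 - 80) = (-(-1 + 0)**4/6)*(-200 - 80) = -1/6*(-1)**4*(-280) = -1/6*1*(-280) = -1/6*(-280) = 140/3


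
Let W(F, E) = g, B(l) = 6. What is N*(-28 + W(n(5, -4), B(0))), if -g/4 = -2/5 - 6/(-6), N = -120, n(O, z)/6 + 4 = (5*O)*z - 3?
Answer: 3648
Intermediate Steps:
n(O, z) = -42 + 30*O*z (n(O, z) = -24 + 6*((5*O)*z - 3) = -24 + 6*(5*O*z - 3) = -24 + 6*(-3 + 5*O*z) = -24 + (-18 + 30*O*z) = -42 + 30*O*z)
g = -12/5 (g = -4*(-2/5 - 6/(-6)) = -4*(-2*⅕ - 6*(-⅙)) = -4*(-⅖ + 1) = -4*⅗ = -12/5 ≈ -2.4000)
W(F, E) = -12/5
N*(-28 + W(n(5, -4), B(0))) = -120*(-28 - 12/5) = -120*(-152/5) = 3648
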